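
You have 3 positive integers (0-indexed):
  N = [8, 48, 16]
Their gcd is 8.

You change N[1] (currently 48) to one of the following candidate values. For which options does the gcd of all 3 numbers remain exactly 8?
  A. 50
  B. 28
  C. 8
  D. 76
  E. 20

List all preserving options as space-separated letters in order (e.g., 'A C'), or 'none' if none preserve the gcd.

Old gcd = 8; gcd of others (without N[1]) = 8
New gcd for candidate v: gcd(8, v). Preserves old gcd iff gcd(8, v) = 8.
  Option A: v=50, gcd(8,50)=2 -> changes
  Option B: v=28, gcd(8,28)=4 -> changes
  Option C: v=8, gcd(8,8)=8 -> preserves
  Option D: v=76, gcd(8,76)=4 -> changes
  Option E: v=20, gcd(8,20)=4 -> changes

Answer: C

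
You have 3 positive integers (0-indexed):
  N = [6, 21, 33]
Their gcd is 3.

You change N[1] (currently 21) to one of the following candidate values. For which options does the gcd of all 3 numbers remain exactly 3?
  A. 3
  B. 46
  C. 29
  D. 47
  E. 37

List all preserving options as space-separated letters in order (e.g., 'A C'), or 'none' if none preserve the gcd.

Old gcd = 3; gcd of others (without N[1]) = 3
New gcd for candidate v: gcd(3, v). Preserves old gcd iff gcd(3, v) = 3.
  Option A: v=3, gcd(3,3)=3 -> preserves
  Option B: v=46, gcd(3,46)=1 -> changes
  Option C: v=29, gcd(3,29)=1 -> changes
  Option D: v=47, gcd(3,47)=1 -> changes
  Option E: v=37, gcd(3,37)=1 -> changes

Answer: A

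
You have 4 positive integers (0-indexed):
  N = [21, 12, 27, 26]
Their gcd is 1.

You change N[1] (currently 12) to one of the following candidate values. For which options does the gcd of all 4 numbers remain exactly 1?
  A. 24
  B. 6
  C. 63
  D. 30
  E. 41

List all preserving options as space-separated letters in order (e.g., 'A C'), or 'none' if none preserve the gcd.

Old gcd = 1; gcd of others (without N[1]) = 1
New gcd for candidate v: gcd(1, v). Preserves old gcd iff gcd(1, v) = 1.
  Option A: v=24, gcd(1,24)=1 -> preserves
  Option B: v=6, gcd(1,6)=1 -> preserves
  Option C: v=63, gcd(1,63)=1 -> preserves
  Option D: v=30, gcd(1,30)=1 -> preserves
  Option E: v=41, gcd(1,41)=1 -> preserves

Answer: A B C D E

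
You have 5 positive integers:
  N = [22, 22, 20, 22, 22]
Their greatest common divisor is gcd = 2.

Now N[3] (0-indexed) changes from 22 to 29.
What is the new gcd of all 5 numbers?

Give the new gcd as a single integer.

Numbers: [22, 22, 20, 22, 22], gcd = 2
Change: index 3, 22 -> 29
gcd of the OTHER numbers (without index 3): gcd([22, 22, 20, 22]) = 2
New gcd = gcd(g_others, new_val) = gcd(2, 29) = 1

Answer: 1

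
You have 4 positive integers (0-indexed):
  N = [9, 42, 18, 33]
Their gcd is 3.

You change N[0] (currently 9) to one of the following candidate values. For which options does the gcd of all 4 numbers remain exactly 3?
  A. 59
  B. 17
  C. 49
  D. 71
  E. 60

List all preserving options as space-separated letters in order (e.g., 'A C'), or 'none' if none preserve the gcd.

Old gcd = 3; gcd of others (without N[0]) = 3
New gcd for candidate v: gcd(3, v). Preserves old gcd iff gcd(3, v) = 3.
  Option A: v=59, gcd(3,59)=1 -> changes
  Option B: v=17, gcd(3,17)=1 -> changes
  Option C: v=49, gcd(3,49)=1 -> changes
  Option D: v=71, gcd(3,71)=1 -> changes
  Option E: v=60, gcd(3,60)=3 -> preserves

Answer: E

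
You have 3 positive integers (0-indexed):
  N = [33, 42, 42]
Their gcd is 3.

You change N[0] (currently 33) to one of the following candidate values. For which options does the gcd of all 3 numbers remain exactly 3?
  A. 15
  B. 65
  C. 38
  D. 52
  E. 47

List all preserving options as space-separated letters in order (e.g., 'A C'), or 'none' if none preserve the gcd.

Old gcd = 3; gcd of others (without N[0]) = 42
New gcd for candidate v: gcd(42, v). Preserves old gcd iff gcd(42, v) = 3.
  Option A: v=15, gcd(42,15)=3 -> preserves
  Option B: v=65, gcd(42,65)=1 -> changes
  Option C: v=38, gcd(42,38)=2 -> changes
  Option D: v=52, gcd(42,52)=2 -> changes
  Option E: v=47, gcd(42,47)=1 -> changes

Answer: A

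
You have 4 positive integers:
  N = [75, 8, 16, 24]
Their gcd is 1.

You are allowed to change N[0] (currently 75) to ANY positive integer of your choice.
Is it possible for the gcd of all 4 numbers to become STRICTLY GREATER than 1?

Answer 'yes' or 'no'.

Current gcd = 1
gcd of all OTHER numbers (without N[0]=75): gcd([8, 16, 24]) = 8
The new gcd after any change is gcd(8, new_value).
This can be at most 8.
Since 8 > old gcd 1, the gcd CAN increase (e.g., set N[0] = 8).

Answer: yes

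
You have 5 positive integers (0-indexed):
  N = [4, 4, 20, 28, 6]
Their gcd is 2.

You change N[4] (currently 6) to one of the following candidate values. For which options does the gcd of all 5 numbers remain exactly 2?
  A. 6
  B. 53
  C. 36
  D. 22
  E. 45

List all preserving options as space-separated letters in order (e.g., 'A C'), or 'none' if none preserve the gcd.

Answer: A D

Derivation:
Old gcd = 2; gcd of others (without N[4]) = 4
New gcd for candidate v: gcd(4, v). Preserves old gcd iff gcd(4, v) = 2.
  Option A: v=6, gcd(4,6)=2 -> preserves
  Option B: v=53, gcd(4,53)=1 -> changes
  Option C: v=36, gcd(4,36)=4 -> changes
  Option D: v=22, gcd(4,22)=2 -> preserves
  Option E: v=45, gcd(4,45)=1 -> changes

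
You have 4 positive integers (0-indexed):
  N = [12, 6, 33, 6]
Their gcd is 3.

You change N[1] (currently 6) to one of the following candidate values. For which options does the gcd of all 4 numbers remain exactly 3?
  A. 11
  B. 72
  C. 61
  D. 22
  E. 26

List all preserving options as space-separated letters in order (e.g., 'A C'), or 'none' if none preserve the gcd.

Answer: B

Derivation:
Old gcd = 3; gcd of others (without N[1]) = 3
New gcd for candidate v: gcd(3, v). Preserves old gcd iff gcd(3, v) = 3.
  Option A: v=11, gcd(3,11)=1 -> changes
  Option B: v=72, gcd(3,72)=3 -> preserves
  Option C: v=61, gcd(3,61)=1 -> changes
  Option D: v=22, gcd(3,22)=1 -> changes
  Option E: v=26, gcd(3,26)=1 -> changes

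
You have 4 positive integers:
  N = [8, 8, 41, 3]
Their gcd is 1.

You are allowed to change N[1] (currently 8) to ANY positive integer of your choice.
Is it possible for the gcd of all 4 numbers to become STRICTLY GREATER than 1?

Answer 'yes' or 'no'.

Answer: no

Derivation:
Current gcd = 1
gcd of all OTHER numbers (without N[1]=8): gcd([8, 41, 3]) = 1
The new gcd after any change is gcd(1, new_value).
This can be at most 1.
Since 1 = old gcd 1, the gcd can only stay the same or decrease.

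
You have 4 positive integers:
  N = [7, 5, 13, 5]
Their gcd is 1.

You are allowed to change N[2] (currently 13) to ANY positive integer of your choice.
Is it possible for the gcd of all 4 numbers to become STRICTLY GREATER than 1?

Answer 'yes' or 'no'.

Current gcd = 1
gcd of all OTHER numbers (without N[2]=13): gcd([7, 5, 5]) = 1
The new gcd after any change is gcd(1, new_value).
This can be at most 1.
Since 1 = old gcd 1, the gcd can only stay the same or decrease.

Answer: no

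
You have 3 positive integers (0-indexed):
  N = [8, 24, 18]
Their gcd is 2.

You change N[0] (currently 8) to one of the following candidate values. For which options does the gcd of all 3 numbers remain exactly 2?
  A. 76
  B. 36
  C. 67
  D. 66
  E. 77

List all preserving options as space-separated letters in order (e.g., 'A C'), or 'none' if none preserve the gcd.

Old gcd = 2; gcd of others (without N[0]) = 6
New gcd for candidate v: gcd(6, v). Preserves old gcd iff gcd(6, v) = 2.
  Option A: v=76, gcd(6,76)=2 -> preserves
  Option B: v=36, gcd(6,36)=6 -> changes
  Option C: v=67, gcd(6,67)=1 -> changes
  Option D: v=66, gcd(6,66)=6 -> changes
  Option E: v=77, gcd(6,77)=1 -> changes

Answer: A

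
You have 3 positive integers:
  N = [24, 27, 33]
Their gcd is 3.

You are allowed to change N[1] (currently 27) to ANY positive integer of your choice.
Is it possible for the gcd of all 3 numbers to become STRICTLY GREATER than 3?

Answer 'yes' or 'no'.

Current gcd = 3
gcd of all OTHER numbers (without N[1]=27): gcd([24, 33]) = 3
The new gcd after any change is gcd(3, new_value).
This can be at most 3.
Since 3 = old gcd 3, the gcd can only stay the same or decrease.

Answer: no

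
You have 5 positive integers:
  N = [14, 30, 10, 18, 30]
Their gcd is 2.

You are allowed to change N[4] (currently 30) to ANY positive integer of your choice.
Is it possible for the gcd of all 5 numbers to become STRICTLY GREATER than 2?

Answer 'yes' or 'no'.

Current gcd = 2
gcd of all OTHER numbers (without N[4]=30): gcd([14, 30, 10, 18]) = 2
The new gcd after any change is gcd(2, new_value).
This can be at most 2.
Since 2 = old gcd 2, the gcd can only stay the same or decrease.

Answer: no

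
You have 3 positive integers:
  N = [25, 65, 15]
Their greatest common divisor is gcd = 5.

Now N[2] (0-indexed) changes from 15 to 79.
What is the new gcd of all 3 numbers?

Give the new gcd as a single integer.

Numbers: [25, 65, 15], gcd = 5
Change: index 2, 15 -> 79
gcd of the OTHER numbers (without index 2): gcd([25, 65]) = 5
New gcd = gcd(g_others, new_val) = gcd(5, 79) = 1

Answer: 1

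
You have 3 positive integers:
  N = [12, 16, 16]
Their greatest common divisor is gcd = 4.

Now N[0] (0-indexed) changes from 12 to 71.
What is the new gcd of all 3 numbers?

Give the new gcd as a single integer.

Answer: 1

Derivation:
Numbers: [12, 16, 16], gcd = 4
Change: index 0, 12 -> 71
gcd of the OTHER numbers (without index 0): gcd([16, 16]) = 16
New gcd = gcd(g_others, new_val) = gcd(16, 71) = 1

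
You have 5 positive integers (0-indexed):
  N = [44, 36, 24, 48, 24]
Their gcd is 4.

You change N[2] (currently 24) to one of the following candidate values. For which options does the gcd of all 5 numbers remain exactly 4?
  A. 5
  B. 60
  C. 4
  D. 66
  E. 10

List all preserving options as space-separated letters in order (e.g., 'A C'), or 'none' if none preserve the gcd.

Old gcd = 4; gcd of others (without N[2]) = 4
New gcd for candidate v: gcd(4, v). Preserves old gcd iff gcd(4, v) = 4.
  Option A: v=5, gcd(4,5)=1 -> changes
  Option B: v=60, gcd(4,60)=4 -> preserves
  Option C: v=4, gcd(4,4)=4 -> preserves
  Option D: v=66, gcd(4,66)=2 -> changes
  Option E: v=10, gcd(4,10)=2 -> changes

Answer: B C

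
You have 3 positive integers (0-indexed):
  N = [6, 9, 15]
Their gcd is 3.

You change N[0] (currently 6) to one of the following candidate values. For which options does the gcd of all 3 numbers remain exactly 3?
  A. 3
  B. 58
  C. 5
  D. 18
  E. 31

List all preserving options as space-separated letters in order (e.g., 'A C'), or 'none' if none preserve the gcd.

Answer: A D

Derivation:
Old gcd = 3; gcd of others (without N[0]) = 3
New gcd for candidate v: gcd(3, v). Preserves old gcd iff gcd(3, v) = 3.
  Option A: v=3, gcd(3,3)=3 -> preserves
  Option B: v=58, gcd(3,58)=1 -> changes
  Option C: v=5, gcd(3,5)=1 -> changes
  Option D: v=18, gcd(3,18)=3 -> preserves
  Option E: v=31, gcd(3,31)=1 -> changes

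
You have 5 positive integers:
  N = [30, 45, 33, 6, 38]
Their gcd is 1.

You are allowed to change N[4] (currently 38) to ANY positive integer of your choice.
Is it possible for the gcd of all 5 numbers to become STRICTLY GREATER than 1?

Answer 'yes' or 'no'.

Current gcd = 1
gcd of all OTHER numbers (without N[4]=38): gcd([30, 45, 33, 6]) = 3
The new gcd after any change is gcd(3, new_value).
This can be at most 3.
Since 3 > old gcd 1, the gcd CAN increase (e.g., set N[4] = 3).

Answer: yes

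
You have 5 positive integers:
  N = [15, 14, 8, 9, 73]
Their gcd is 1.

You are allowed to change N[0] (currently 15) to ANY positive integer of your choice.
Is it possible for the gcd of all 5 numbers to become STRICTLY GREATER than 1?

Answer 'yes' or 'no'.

Current gcd = 1
gcd of all OTHER numbers (without N[0]=15): gcd([14, 8, 9, 73]) = 1
The new gcd after any change is gcd(1, new_value).
This can be at most 1.
Since 1 = old gcd 1, the gcd can only stay the same or decrease.

Answer: no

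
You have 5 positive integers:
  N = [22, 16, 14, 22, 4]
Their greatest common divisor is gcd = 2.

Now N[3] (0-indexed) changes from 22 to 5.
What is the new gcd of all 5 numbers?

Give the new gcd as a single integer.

Answer: 1

Derivation:
Numbers: [22, 16, 14, 22, 4], gcd = 2
Change: index 3, 22 -> 5
gcd of the OTHER numbers (without index 3): gcd([22, 16, 14, 4]) = 2
New gcd = gcd(g_others, new_val) = gcd(2, 5) = 1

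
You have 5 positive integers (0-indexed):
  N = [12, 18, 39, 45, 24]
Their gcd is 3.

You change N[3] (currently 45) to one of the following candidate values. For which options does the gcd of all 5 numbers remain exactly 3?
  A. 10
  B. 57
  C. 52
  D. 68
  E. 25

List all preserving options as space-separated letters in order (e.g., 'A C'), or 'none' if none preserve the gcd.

Answer: B

Derivation:
Old gcd = 3; gcd of others (without N[3]) = 3
New gcd for candidate v: gcd(3, v). Preserves old gcd iff gcd(3, v) = 3.
  Option A: v=10, gcd(3,10)=1 -> changes
  Option B: v=57, gcd(3,57)=3 -> preserves
  Option C: v=52, gcd(3,52)=1 -> changes
  Option D: v=68, gcd(3,68)=1 -> changes
  Option E: v=25, gcd(3,25)=1 -> changes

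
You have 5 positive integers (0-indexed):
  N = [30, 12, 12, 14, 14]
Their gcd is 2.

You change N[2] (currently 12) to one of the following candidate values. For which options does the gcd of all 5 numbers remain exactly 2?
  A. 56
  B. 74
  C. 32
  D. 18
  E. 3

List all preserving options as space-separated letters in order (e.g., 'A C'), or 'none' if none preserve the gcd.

Answer: A B C D

Derivation:
Old gcd = 2; gcd of others (without N[2]) = 2
New gcd for candidate v: gcd(2, v). Preserves old gcd iff gcd(2, v) = 2.
  Option A: v=56, gcd(2,56)=2 -> preserves
  Option B: v=74, gcd(2,74)=2 -> preserves
  Option C: v=32, gcd(2,32)=2 -> preserves
  Option D: v=18, gcd(2,18)=2 -> preserves
  Option E: v=3, gcd(2,3)=1 -> changes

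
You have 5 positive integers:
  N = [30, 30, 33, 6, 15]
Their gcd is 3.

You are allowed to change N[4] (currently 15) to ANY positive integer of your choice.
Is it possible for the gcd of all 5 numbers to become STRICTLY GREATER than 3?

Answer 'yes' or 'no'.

Answer: no

Derivation:
Current gcd = 3
gcd of all OTHER numbers (without N[4]=15): gcd([30, 30, 33, 6]) = 3
The new gcd after any change is gcd(3, new_value).
This can be at most 3.
Since 3 = old gcd 3, the gcd can only stay the same or decrease.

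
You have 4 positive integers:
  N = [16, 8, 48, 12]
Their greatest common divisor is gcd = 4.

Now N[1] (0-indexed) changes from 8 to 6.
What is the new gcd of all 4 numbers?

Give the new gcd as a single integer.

Answer: 2

Derivation:
Numbers: [16, 8, 48, 12], gcd = 4
Change: index 1, 8 -> 6
gcd of the OTHER numbers (without index 1): gcd([16, 48, 12]) = 4
New gcd = gcd(g_others, new_val) = gcd(4, 6) = 2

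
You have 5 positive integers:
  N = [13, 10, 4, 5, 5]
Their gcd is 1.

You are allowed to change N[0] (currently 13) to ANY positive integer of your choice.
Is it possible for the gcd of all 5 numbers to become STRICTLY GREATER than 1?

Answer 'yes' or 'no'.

Answer: no

Derivation:
Current gcd = 1
gcd of all OTHER numbers (without N[0]=13): gcd([10, 4, 5, 5]) = 1
The new gcd after any change is gcd(1, new_value).
This can be at most 1.
Since 1 = old gcd 1, the gcd can only stay the same or decrease.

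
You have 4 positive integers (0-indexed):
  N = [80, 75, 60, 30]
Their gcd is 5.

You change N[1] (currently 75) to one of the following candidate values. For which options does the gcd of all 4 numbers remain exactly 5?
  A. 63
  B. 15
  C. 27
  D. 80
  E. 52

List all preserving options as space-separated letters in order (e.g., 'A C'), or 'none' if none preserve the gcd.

Answer: B

Derivation:
Old gcd = 5; gcd of others (without N[1]) = 10
New gcd for candidate v: gcd(10, v). Preserves old gcd iff gcd(10, v) = 5.
  Option A: v=63, gcd(10,63)=1 -> changes
  Option B: v=15, gcd(10,15)=5 -> preserves
  Option C: v=27, gcd(10,27)=1 -> changes
  Option D: v=80, gcd(10,80)=10 -> changes
  Option E: v=52, gcd(10,52)=2 -> changes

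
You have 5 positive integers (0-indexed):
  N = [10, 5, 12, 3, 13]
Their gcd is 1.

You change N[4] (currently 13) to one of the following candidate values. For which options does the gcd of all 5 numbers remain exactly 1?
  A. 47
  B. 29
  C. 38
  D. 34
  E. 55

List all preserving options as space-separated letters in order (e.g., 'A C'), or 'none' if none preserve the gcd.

Old gcd = 1; gcd of others (without N[4]) = 1
New gcd for candidate v: gcd(1, v). Preserves old gcd iff gcd(1, v) = 1.
  Option A: v=47, gcd(1,47)=1 -> preserves
  Option B: v=29, gcd(1,29)=1 -> preserves
  Option C: v=38, gcd(1,38)=1 -> preserves
  Option D: v=34, gcd(1,34)=1 -> preserves
  Option E: v=55, gcd(1,55)=1 -> preserves

Answer: A B C D E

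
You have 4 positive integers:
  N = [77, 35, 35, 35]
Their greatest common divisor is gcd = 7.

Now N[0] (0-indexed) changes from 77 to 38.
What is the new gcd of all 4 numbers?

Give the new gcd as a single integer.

Numbers: [77, 35, 35, 35], gcd = 7
Change: index 0, 77 -> 38
gcd of the OTHER numbers (without index 0): gcd([35, 35, 35]) = 35
New gcd = gcd(g_others, new_val) = gcd(35, 38) = 1

Answer: 1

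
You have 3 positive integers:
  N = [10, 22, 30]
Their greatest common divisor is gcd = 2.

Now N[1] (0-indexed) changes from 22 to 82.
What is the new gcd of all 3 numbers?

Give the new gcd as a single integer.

Answer: 2

Derivation:
Numbers: [10, 22, 30], gcd = 2
Change: index 1, 22 -> 82
gcd of the OTHER numbers (without index 1): gcd([10, 30]) = 10
New gcd = gcd(g_others, new_val) = gcd(10, 82) = 2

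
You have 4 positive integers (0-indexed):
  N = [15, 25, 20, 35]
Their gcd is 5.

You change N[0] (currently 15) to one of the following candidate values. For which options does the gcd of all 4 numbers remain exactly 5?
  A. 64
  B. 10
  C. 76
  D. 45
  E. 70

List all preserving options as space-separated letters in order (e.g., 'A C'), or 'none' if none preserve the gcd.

Old gcd = 5; gcd of others (without N[0]) = 5
New gcd for candidate v: gcd(5, v). Preserves old gcd iff gcd(5, v) = 5.
  Option A: v=64, gcd(5,64)=1 -> changes
  Option B: v=10, gcd(5,10)=5 -> preserves
  Option C: v=76, gcd(5,76)=1 -> changes
  Option D: v=45, gcd(5,45)=5 -> preserves
  Option E: v=70, gcd(5,70)=5 -> preserves

Answer: B D E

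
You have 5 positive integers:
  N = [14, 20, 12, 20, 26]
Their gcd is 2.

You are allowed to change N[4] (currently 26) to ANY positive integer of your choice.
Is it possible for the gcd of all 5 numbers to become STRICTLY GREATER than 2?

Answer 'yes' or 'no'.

Answer: no

Derivation:
Current gcd = 2
gcd of all OTHER numbers (without N[4]=26): gcd([14, 20, 12, 20]) = 2
The new gcd after any change is gcd(2, new_value).
This can be at most 2.
Since 2 = old gcd 2, the gcd can only stay the same or decrease.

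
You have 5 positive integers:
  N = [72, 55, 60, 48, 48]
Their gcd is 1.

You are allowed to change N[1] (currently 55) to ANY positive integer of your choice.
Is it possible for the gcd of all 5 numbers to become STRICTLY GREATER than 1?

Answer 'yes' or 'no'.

Current gcd = 1
gcd of all OTHER numbers (without N[1]=55): gcd([72, 60, 48, 48]) = 12
The new gcd after any change is gcd(12, new_value).
This can be at most 12.
Since 12 > old gcd 1, the gcd CAN increase (e.g., set N[1] = 12).

Answer: yes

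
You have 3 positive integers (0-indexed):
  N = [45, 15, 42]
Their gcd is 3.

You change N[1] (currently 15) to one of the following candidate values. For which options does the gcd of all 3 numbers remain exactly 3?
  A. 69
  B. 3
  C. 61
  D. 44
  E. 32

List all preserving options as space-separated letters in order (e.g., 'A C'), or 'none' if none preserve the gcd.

Old gcd = 3; gcd of others (without N[1]) = 3
New gcd for candidate v: gcd(3, v). Preserves old gcd iff gcd(3, v) = 3.
  Option A: v=69, gcd(3,69)=3 -> preserves
  Option B: v=3, gcd(3,3)=3 -> preserves
  Option C: v=61, gcd(3,61)=1 -> changes
  Option D: v=44, gcd(3,44)=1 -> changes
  Option E: v=32, gcd(3,32)=1 -> changes

Answer: A B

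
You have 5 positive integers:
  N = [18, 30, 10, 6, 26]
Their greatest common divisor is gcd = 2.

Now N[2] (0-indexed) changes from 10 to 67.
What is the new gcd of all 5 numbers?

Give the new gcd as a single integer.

Answer: 1

Derivation:
Numbers: [18, 30, 10, 6, 26], gcd = 2
Change: index 2, 10 -> 67
gcd of the OTHER numbers (without index 2): gcd([18, 30, 6, 26]) = 2
New gcd = gcd(g_others, new_val) = gcd(2, 67) = 1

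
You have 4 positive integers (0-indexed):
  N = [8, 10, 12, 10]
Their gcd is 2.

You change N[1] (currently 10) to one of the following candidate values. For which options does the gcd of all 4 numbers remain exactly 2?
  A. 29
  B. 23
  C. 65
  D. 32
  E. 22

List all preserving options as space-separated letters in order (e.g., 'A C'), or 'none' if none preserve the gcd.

Answer: D E

Derivation:
Old gcd = 2; gcd of others (without N[1]) = 2
New gcd for candidate v: gcd(2, v). Preserves old gcd iff gcd(2, v) = 2.
  Option A: v=29, gcd(2,29)=1 -> changes
  Option B: v=23, gcd(2,23)=1 -> changes
  Option C: v=65, gcd(2,65)=1 -> changes
  Option D: v=32, gcd(2,32)=2 -> preserves
  Option E: v=22, gcd(2,22)=2 -> preserves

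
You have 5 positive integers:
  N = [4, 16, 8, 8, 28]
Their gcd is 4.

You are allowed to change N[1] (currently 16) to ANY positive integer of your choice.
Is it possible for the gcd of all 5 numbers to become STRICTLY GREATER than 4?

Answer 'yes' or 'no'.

Current gcd = 4
gcd of all OTHER numbers (without N[1]=16): gcd([4, 8, 8, 28]) = 4
The new gcd after any change is gcd(4, new_value).
This can be at most 4.
Since 4 = old gcd 4, the gcd can only stay the same or decrease.

Answer: no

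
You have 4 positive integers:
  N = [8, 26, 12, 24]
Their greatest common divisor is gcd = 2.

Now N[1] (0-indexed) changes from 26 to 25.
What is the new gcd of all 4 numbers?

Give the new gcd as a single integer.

Answer: 1

Derivation:
Numbers: [8, 26, 12, 24], gcd = 2
Change: index 1, 26 -> 25
gcd of the OTHER numbers (without index 1): gcd([8, 12, 24]) = 4
New gcd = gcd(g_others, new_val) = gcd(4, 25) = 1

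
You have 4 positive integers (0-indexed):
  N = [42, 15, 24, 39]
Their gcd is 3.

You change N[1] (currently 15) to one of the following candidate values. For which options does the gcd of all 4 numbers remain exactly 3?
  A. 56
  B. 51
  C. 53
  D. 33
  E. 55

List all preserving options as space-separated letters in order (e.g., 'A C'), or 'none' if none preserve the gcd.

Answer: B D

Derivation:
Old gcd = 3; gcd of others (without N[1]) = 3
New gcd for candidate v: gcd(3, v). Preserves old gcd iff gcd(3, v) = 3.
  Option A: v=56, gcd(3,56)=1 -> changes
  Option B: v=51, gcd(3,51)=3 -> preserves
  Option C: v=53, gcd(3,53)=1 -> changes
  Option D: v=33, gcd(3,33)=3 -> preserves
  Option E: v=55, gcd(3,55)=1 -> changes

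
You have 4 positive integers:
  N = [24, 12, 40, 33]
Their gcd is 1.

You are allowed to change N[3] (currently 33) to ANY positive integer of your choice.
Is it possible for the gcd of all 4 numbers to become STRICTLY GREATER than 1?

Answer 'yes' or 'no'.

Current gcd = 1
gcd of all OTHER numbers (without N[3]=33): gcd([24, 12, 40]) = 4
The new gcd after any change is gcd(4, new_value).
This can be at most 4.
Since 4 > old gcd 1, the gcd CAN increase (e.g., set N[3] = 4).

Answer: yes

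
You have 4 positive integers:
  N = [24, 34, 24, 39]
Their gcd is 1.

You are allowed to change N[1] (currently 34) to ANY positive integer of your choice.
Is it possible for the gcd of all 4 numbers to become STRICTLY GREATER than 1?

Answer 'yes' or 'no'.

Answer: yes

Derivation:
Current gcd = 1
gcd of all OTHER numbers (without N[1]=34): gcd([24, 24, 39]) = 3
The new gcd after any change is gcd(3, new_value).
This can be at most 3.
Since 3 > old gcd 1, the gcd CAN increase (e.g., set N[1] = 3).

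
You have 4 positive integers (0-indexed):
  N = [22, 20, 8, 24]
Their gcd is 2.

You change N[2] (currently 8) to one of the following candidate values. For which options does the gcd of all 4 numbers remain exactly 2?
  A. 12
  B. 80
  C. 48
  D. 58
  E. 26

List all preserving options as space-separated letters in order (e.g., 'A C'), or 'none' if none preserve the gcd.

Answer: A B C D E

Derivation:
Old gcd = 2; gcd of others (without N[2]) = 2
New gcd for candidate v: gcd(2, v). Preserves old gcd iff gcd(2, v) = 2.
  Option A: v=12, gcd(2,12)=2 -> preserves
  Option B: v=80, gcd(2,80)=2 -> preserves
  Option C: v=48, gcd(2,48)=2 -> preserves
  Option D: v=58, gcd(2,58)=2 -> preserves
  Option E: v=26, gcd(2,26)=2 -> preserves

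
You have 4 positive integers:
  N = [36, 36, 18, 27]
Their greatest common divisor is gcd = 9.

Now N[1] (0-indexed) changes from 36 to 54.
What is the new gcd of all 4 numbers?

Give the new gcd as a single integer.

Answer: 9

Derivation:
Numbers: [36, 36, 18, 27], gcd = 9
Change: index 1, 36 -> 54
gcd of the OTHER numbers (without index 1): gcd([36, 18, 27]) = 9
New gcd = gcd(g_others, new_val) = gcd(9, 54) = 9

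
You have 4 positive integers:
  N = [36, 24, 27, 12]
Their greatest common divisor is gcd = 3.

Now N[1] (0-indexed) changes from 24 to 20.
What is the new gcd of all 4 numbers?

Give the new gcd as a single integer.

Answer: 1

Derivation:
Numbers: [36, 24, 27, 12], gcd = 3
Change: index 1, 24 -> 20
gcd of the OTHER numbers (without index 1): gcd([36, 27, 12]) = 3
New gcd = gcd(g_others, new_val) = gcd(3, 20) = 1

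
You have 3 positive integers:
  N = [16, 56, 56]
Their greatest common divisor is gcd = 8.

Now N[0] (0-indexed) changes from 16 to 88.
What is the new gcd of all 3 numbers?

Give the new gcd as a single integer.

Answer: 8

Derivation:
Numbers: [16, 56, 56], gcd = 8
Change: index 0, 16 -> 88
gcd of the OTHER numbers (without index 0): gcd([56, 56]) = 56
New gcd = gcd(g_others, new_val) = gcd(56, 88) = 8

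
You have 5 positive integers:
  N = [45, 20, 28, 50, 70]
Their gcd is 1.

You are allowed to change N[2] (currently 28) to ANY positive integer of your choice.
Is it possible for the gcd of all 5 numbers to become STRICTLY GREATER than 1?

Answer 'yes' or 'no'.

Current gcd = 1
gcd of all OTHER numbers (without N[2]=28): gcd([45, 20, 50, 70]) = 5
The new gcd after any change is gcd(5, new_value).
This can be at most 5.
Since 5 > old gcd 1, the gcd CAN increase (e.g., set N[2] = 5).

Answer: yes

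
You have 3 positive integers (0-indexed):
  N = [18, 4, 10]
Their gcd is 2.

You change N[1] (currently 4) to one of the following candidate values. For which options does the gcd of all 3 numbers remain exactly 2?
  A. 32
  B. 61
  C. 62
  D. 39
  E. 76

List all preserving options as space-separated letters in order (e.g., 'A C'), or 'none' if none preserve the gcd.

Answer: A C E

Derivation:
Old gcd = 2; gcd of others (without N[1]) = 2
New gcd for candidate v: gcd(2, v). Preserves old gcd iff gcd(2, v) = 2.
  Option A: v=32, gcd(2,32)=2 -> preserves
  Option B: v=61, gcd(2,61)=1 -> changes
  Option C: v=62, gcd(2,62)=2 -> preserves
  Option D: v=39, gcd(2,39)=1 -> changes
  Option E: v=76, gcd(2,76)=2 -> preserves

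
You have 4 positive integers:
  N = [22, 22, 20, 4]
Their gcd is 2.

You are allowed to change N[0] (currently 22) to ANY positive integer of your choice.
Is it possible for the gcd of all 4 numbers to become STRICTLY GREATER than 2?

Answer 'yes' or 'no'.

Answer: no

Derivation:
Current gcd = 2
gcd of all OTHER numbers (without N[0]=22): gcd([22, 20, 4]) = 2
The new gcd after any change is gcd(2, new_value).
This can be at most 2.
Since 2 = old gcd 2, the gcd can only stay the same or decrease.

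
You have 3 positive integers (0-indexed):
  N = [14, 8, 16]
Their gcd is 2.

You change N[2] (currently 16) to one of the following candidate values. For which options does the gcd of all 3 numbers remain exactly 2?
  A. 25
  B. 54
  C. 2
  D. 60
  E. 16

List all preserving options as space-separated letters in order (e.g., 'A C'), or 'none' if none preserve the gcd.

Old gcd = 2; gcd of others (without N[2]) = 2
New gcd for candidate v: gcd(2, v). Preserves old gcd iff gcd(2, v) = 2.
  Option A: v=25, gcd(2,25)=1 -> changes
  Option B: v=54, gcd(2,54)=2 -> preserves
  Option C: v=2, gcd(2,2)=2 -> preserves
  Option D: v=60, gcd(2,60)=2 -> preserves
  Option E: v=16, gcd(2,16)=2 -> preserves

Answer: B C D E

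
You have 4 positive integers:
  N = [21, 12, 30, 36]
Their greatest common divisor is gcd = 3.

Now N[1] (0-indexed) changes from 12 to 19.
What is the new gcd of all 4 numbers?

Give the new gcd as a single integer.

Answer: 1

Derivation:
Numbers: [21, 12, 30, 36], gcd = 3
Change: index 1, 12 -> 19
gcd of the OTHER numbers (without index 1): gcd([21, 30, 36]) = 3
New gcd = gcd(g_others, new_val) = gcd(3, 19) = 1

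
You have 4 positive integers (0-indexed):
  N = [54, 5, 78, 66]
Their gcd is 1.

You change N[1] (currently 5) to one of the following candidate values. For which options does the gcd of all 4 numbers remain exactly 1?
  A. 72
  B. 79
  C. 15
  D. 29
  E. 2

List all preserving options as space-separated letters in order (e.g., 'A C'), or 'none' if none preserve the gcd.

Answer: B D

Derivation:
Old gcd = 1; gcd of others (without N[1]) = 6
New gcd for candidate v: gcd(6, v). Preserves old gcd iff gcd(6, v) = 1.
  Option A: v=72, gcd(6,72)=6 -> changes
  Option B: v=79, gcd(6,79)=1 -> preserves
  Option C: v=15, gcd(6,15)=3 -> changes
  Option D: v=29, gcd(6,29)=1 -> preserves
  Option E: v=2, gcd(6,2)=2 -> changes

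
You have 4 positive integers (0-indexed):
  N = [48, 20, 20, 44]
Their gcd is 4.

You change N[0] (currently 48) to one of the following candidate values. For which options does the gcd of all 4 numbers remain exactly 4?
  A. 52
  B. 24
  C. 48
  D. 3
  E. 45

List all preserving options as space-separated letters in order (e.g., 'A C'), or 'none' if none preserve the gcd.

Answer: A B C

Derivation:
Old gcd = 4; gcd of others (without N[0]) = 4
New gcd for candidate v: gcd(4, v). Preserves old gcd iff gcd(4, v) = 4.
  Option A: v=52, gcd(4,52)=4 -> preserves
  Option B: v=24, gcd(4,24)=4 -> preserves
  Option C: v=48, gcd(4,48)=4 -> preserves
  Option D: v=3, gcd(4,3)=1 -> changes
  Option E: v=45, gcd(4,45)=1 -> changes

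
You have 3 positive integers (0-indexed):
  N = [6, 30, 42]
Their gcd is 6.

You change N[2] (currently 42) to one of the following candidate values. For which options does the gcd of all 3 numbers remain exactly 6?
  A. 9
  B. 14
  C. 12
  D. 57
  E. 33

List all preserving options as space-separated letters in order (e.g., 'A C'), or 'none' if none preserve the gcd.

Answer: C

Derivation:
Old gcd = 6; gcd of others (without N[2]) = 6
New gcd for candidate v: gcd(6, v). Preserves old gcd iff gcd(6, v) = 6.
  Option A: v=9, gcd(6,9)=3 -> changes
  Option B: v=14, gcd(6,14)=2 -> changes
  Option C: v=12, gcd(6,12)=6 -> preserves
  Option D: v=57, gcd(6,57)=3 -> changes
  Option E: v=33, gcd(6,33)=3 -> changes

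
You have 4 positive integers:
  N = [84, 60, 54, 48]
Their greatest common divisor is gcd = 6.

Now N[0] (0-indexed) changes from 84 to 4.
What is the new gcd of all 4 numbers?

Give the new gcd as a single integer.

Numbers: [84, 60, 54, 48], gcd = 6
Change: index 0, 84 -> 4
gcd of the OTHER numbers (without index 0): gcd([60, 54, 48]) = 6
New gcd = gcd(g_others, new_val) = gcd(6, 4) = 2

Answer: 2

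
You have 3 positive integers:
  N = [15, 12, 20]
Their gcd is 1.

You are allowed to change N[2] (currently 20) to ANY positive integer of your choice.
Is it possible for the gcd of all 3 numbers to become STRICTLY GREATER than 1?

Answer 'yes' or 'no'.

Current gcd = 1
gcd of all OTHER numbers (without N[2]=20): gcd([15, 12]) = 3
The new gcd after any change is gcd(3, new_value).
This can be at most 3.
Since 3 > old gcd 1, the gcd CAN increase (e.g., set N[2] = 3).

Answer: yes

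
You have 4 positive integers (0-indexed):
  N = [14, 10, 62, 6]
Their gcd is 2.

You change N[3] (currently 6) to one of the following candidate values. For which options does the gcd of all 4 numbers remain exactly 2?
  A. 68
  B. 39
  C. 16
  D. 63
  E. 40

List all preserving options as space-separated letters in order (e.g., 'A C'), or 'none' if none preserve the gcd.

Answer: A C E

Derivation:
Old gcd = 2; gcd of others (without N[3]) = 2
New gcd for candidate v: gcd(2, v). Preserves old gcd iff gcd(2, v) = 2.
  Option A: v=68, gcd(2,68)=2 -> preserves
  Option B: v=39, gcd(2,39)=1 -> changes
  Option C: v=16, gcd(2,16)=2 -> preserves
  Option D: v=63, gcd(2,63)=1 -> changes
  Option E: v=40, gcd(2,40)=2 -> preserves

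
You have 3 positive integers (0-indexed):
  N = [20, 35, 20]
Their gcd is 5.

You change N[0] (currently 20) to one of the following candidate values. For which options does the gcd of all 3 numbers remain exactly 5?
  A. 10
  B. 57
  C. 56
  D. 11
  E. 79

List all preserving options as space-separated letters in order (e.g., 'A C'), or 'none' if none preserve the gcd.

Old gcd = 5; gcd of others (without N[0]) = 5
New gcd for candidate v: gcd(5, v). Preserves old gcd iff gcd(5, v) = 5.
  Option A: v=10, gcd(5,10)=5 -> preserves
  Option B: v=57, gcd(5,57)=1 -> changes
  Option C: v=56, gcd(5,56)=1 -> changes
  Option D: v=11, gcd(5,11)=1 -> changes
  Option E: v=79, gcd(5,79)=1 -> changes

Answer: A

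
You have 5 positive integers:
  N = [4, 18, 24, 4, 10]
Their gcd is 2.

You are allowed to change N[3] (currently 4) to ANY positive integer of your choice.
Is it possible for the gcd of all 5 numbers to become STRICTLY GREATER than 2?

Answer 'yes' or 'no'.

Answer: no

Derivation:
Current gcd = 2
gcd of all OTHER numbers (without N[3]=4): gcd([4, 18, 24, 10]) = 2
The new gcd after any change is gcd(2, new_value).
This can be at most 2.
Since 2 = old gcd 2, the gcd can only stay the same or decrease.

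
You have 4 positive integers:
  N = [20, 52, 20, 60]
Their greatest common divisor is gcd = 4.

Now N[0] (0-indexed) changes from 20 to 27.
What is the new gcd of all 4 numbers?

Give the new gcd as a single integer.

Answer: 1

Derivation:
Numbers: [20, 52, 20, 60], gcd = 4
Change: index 0, 20 -> 27
gcd of the OTHER numbers (without index 0): gcd([52, 20, 60]) = 4
New gcd = gcd(g_others, new_val) = gcd(4, 27) = 1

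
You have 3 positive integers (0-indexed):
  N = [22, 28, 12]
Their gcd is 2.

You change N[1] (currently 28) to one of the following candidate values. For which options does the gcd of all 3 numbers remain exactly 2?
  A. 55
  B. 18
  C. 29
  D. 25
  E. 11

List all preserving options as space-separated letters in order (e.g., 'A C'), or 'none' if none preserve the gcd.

Answer: B

Derivation:
Old gcd = 2; gcd of others (without N[1]) = 2
New gcd for candidate v: gcd(2, v). Preserves old gcd iff gcd(2, v) = 2.
  Option A: v=55, gcd(2,55)=1 -> changes
  Option B: v=18, gcd(2,18)=2 -> preserves
  Option C: v=29, gcd(2,29)=1 -> changes
  Option D: v=25, gcd(2,25)=1 -> changes
  Option E: v=11, gcd(2,11)=1 -> changes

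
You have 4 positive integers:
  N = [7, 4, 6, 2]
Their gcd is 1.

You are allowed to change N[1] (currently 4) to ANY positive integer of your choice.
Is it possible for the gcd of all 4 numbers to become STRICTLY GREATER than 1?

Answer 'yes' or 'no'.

Current gcd = 1
gcd of all OTHER numbers (without N[1]=4): gcd([7, 6, 2]) = 1
The new gcd after any change is gcd(1, new_value).
This can be at most 1.
Since 1 = old gcd 1, the gcd can only stay the same or decrease.

Answer: no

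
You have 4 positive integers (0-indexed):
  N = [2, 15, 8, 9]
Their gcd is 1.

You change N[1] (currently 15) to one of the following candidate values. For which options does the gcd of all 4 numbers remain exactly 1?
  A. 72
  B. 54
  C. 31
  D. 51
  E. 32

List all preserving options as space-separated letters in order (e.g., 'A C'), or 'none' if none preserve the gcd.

Answer: A B C D E

Derivation:
Old gcd = 1; gcd of others (without N[1]) = 1
New gcd for candidate v: gcd(1, v). Preserves old gcd iff gcd(1, v) = 1.
  Option A: v=72, gcd(1,72)=1 -> preserves
  Option B: v=54, gcd(1,54)=1 -> preserves
  Option C: v=31, gcd(1,31)=1 -> preserves
  Option D: v=51, gcd(1,51)=1 -> preserves
  Option E: v=32, gcd(1,32)=1 -> preserves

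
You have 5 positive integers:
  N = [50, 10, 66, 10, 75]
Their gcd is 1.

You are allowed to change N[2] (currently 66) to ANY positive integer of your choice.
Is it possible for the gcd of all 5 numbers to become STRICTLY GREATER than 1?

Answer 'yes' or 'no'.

Answer: yes

Derivation:
Current gcd = 1
gcd of all OTHER numbers (without N[2]=66): gcd([50, 10, 10, 75]) = 5
The new gcd after any change is gcd(5, new_value).
This can be at most 5.
Since 5 > old gcd 1, the gcd CAN increase (e.g., set N[2] = 5).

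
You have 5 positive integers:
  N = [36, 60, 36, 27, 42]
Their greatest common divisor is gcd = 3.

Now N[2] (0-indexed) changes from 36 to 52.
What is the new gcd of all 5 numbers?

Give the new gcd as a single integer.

Numbers: [36, 60, 36, 27, 42], gcd = 3
Change: index 2, 36 -> 52
gcd of the OTHER numbers (without index 2): gcd([36, 60, 27, 42]) = 3
New gcd = gcd(g_others, new_val) = gcd(3, 52) = 1

Answer: 1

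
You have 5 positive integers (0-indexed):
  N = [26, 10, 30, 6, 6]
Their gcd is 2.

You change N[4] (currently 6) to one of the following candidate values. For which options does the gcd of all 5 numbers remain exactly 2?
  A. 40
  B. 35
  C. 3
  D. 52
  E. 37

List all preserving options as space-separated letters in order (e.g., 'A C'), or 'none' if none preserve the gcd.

Answer: A D

Derivation:
Old gcd = 2; gcd of others (without N[4]) = 2
New gcd for candidate v: gcd(2, v). Preserves old gcd iff gcd(2, v) = 2.
  Option A: v=40, gcd(2,40)=2 -> preserves
  Option B: v=35, gcd(2,35)=1 -> changes
  Option C: v=3, gcd(2,3)=1 -> changes
  Option D: v=52, gcd(2,52)=2 -> preserves
  Option E: v=37, gcd(2,37)=1 -> changes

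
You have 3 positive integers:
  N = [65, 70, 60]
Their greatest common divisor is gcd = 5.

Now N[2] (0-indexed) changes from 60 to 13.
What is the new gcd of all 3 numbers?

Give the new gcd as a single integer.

Answer: 1

Derivation:
Numbers: [65, 70, 60], gcd = 5
Change: index 2, 60 -> 13
gcd of the OTHER numbers (without index 2): gcd([65, 70]) = 5
New gcd = gcd(g_others, new_val) = gcd(5, 13) = 1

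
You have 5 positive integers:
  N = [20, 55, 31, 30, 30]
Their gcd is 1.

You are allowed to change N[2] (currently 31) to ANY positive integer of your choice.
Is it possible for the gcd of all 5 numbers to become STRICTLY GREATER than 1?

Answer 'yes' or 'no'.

Current gcd = 1
gcd of all OTHER numbers (without N[2]=31): gcd([20, 55, 30, 30]) = 5
The new gcd after any change is gcd(5, new_value).
This can be at most 5.
Since 5 > old gcd 1, the gcd CAN increase (e.g., set N[2] = 5).

Answer: yes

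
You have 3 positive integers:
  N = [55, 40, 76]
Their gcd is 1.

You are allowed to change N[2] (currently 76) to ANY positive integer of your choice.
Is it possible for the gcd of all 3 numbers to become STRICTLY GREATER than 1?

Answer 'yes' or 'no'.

Current gcd = 1
gcd of all OTHER numbers (without N[2]=76): gcd([55, 40]) = 5
The new gcd after any change is gcd(5, new_value).
This can be at most 5.
Since 5 > old gcd 1, the gcd CAN increase (e.g., set N[2] = 5).

Answer: yes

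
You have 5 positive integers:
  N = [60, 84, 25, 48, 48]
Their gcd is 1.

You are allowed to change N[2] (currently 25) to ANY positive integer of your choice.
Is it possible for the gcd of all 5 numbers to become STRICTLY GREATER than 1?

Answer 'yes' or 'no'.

Answer: yes

Derivation:
Current gcd = 1
gcd of all OTHER numbers (without N[2]=25): gcd([60, 84, 48, 48]) = 12
The new gcd after any change is gcd(12, new_value).
This can be at most 12.
Since 12 > old gcd 1, the gcd CAN increase (e.g., set N[2] = 12).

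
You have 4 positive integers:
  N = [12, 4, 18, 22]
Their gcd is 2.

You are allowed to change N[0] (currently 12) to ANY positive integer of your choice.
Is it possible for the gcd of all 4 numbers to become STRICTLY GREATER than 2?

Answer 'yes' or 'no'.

Current gcd = 2
gcd of all OTHER numbers (without N[0]=12): gcd([4, 18, 22]) = 2
The new gcd after any change is gcd(2, new_value).
This can be at most 2.
Since 2 = old gcd 2, the gcd can only stay the same or decrease.

Answer: no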